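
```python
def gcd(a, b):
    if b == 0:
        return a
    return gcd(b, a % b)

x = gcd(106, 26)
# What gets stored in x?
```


gcd(106, 26)
= gcd(26, 106 % 26) = gcd(26, 2)
= gcd(2, 26 % 2) = gcd(2, 0)
b == 0, return a = 2


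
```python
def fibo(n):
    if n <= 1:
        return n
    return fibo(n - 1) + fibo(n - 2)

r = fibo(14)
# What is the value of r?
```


fibo(14)
= fibo(13) + fibo(12)
= (fibo(12) + fibo(11)) + fibo(12)
Computing bottom-up: fibo(0)=0, fibo(1)=1, fibo(2)=1, fibo(3)=2, fibo(4)=3, fibo(5)=5, fibo(6)=8, fibo(7)=13, fibo(8)=21, fibo(9)=34, fibo(10)=55, fibo(11)=89, fibo(12)=144, fibo(13)=233, fibo(14)=377
= 377


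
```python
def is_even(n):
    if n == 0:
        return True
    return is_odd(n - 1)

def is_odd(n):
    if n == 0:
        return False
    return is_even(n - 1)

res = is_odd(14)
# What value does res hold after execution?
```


is_odd(14)
= is_even(13)
= is_odd(12)
= is_even(11)
= is_odd(10)
= is_even(9)
= is_odd(8)
= is_even(7)
= is_odd(6)
= is_even(5)
= is_odd(4)
= is_even(3)
= is_odd(2)
= is_even(1)
= is_odd(0)
n == 0: return False
= False


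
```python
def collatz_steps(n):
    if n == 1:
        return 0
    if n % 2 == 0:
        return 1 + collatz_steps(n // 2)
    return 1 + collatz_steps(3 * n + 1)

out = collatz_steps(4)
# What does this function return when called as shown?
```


collatz_steps(4)
4 is even -> collatz_steps(2)
2 is even -> collatz_steps(1)
Reached 1 after 2 steps
= 2


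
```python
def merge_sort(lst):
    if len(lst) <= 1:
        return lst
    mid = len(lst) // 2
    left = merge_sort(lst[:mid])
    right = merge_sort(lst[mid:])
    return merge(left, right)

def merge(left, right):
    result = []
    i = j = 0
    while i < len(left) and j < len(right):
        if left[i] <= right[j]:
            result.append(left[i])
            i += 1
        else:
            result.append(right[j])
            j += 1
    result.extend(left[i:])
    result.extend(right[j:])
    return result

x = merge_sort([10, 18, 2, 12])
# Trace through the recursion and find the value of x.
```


merge_sort([10, 18, 2, 12])
Split into [10, 18] and [2, 12]
Left sorted: [10, 18]
Right sorted: [2, 12]
Merge [10, 18] and [2, 12]
= [2, 10, 12, 18]


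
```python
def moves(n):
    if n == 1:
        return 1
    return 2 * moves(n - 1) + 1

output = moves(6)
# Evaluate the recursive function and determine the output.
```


moves(6)
= 2 * moves(5) + 1
= 2 * (2 * moves(4) + 1) + 1
= 2 * (2 * (2 * moves(3) + 1) + 1) + 1
= 2 * (2 * (2 * (2 * moves(2) + 1) + 1) + 1) + 1
= 2 * (2 * (2 * (2 * (2 * moves(1) + 1) + 1) + 1) + 1) + 1
Now compute bottom-up:
moves(1) = 1
moves(2) = 2 * 1 + 1 = 3
moves(3) = 2 * 3 + 1 = 7
moves(4) = 2 * 7 + 1 = 15
moves(5) = 2 * 15 + 1 = 31
moves(6) = 2 * 31 + 1 = 63
= 63


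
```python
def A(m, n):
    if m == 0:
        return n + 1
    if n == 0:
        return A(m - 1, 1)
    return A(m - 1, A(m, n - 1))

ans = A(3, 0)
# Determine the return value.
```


A(3, 0)
n == 0: return A(2, 1)
= A(2, 1) = 5
= 5


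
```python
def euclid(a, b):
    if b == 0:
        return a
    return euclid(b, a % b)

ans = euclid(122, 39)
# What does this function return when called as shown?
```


euclid(122, 39)
= euclid(39, 122 % 39) = euclid(39, 5)
= euclid(5, 39 % 5) = euclid(5, 4)
= euclid(4, 5 % 4) = euclid(4, 1)
= euclid(1, 4 % 1) = euclid(1, 0)
b == 0, return a = 1


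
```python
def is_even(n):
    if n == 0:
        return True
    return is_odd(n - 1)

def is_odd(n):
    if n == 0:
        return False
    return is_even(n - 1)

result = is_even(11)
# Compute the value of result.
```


is_even(11)
= is_odd(10)
= is_even(9)
= is_odd(8)
= is_even(7)
= is_odd(6)
= is_even(5)
= is_odd(4)
= is_even(3)
= is_odd(2)
= is_even(1)
= is_odd(0)
n == 0: return False
= False


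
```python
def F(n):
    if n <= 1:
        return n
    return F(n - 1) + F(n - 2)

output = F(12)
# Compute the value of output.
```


F(12)
= F(11) + F(10)
= (F(10) + F(9)) + F(10)
Computing bottom-up: F(0)=0, F(1)=1, F(2)=1, F(3)=2, F(4)=3, F(5)=5, F(6)=8, F(7)=13, F(8)=21, F(9)=34, F(10)=55, F(11)=89, F(12)=144
= 144


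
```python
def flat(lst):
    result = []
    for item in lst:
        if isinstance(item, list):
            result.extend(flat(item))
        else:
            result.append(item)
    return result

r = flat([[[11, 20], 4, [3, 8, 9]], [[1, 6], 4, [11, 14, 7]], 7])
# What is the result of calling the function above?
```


flat([[[11, 20], 4, [3, 8, 9]], [[1, 6], 4, [11, 14, 7]], 7])
Processing each element:
  [[11, 20], 4, [3, 8, 9]] is a list -> flat recursively -> [11, 20, 4, 3, 8, 9]
  [[1, 6], 4, [11, 14, 7]] is a list -> flat recursively -> [1, 6, 4, 11, 14, 7]
  7 is not a list -> append 7
= [11, 20, 4, 3, 8, 9, 1, 6, 4, 11, 14, 7, 7]


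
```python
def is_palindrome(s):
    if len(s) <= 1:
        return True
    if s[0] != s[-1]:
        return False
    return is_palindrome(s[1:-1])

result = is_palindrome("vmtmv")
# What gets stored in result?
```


is_palindrome("vmtmv")
"vmtmv": s[0]='v' == s[-1]='v' -> is_palindrome("mtm")
"mtm": s[0]='m' == s[-1]='m' -> is_palindrome("t")
"t": len <= 1 -> True
= True


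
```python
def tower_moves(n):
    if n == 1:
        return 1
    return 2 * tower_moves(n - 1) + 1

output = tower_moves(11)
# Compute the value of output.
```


tower_moves(11)
= 2 * tower_moves(10) + 1
= 2 * (2 * tower_moves(9) + 1) + 1
= 2 * (2 * (2 * tower_moves(8) + 1) + 1) + 1
= 2 * (2 * (2 * (2 * tower_moves(7) + 1) + 1) + 1) + 1
= 2 * (2 * (2 * (2 * (2 * tower_moves(6) + 1) + 1) + 1) + 1) + 1
= 2 * (2 * (2 * (2 * (2 * (2 * tower_moves(5) + 1) + 1) + 1) + 1) + 1) + 1
= 2 * (2 * (2 * (2 * (2 * (2 * (2 * tower_moves(4) + 1) + 1) + 1) + 1) + 1) + 1) + 1
= 2 * (2 * (2 * (2 * (2 * (2 * (2 * (2 * tower_moves(3) + 1) + 1) + 1) + 1) + 1) + 1) + 1) + 1
= 2 * (2 * (2 * (2 * (2 * (2 * (2 * (2 * (2 * tower_moves(2) + 1) + 1) + 1) + 1) + 1) + 1) + 1) + 1) + 1
= 2 * (2 * (2 * (2 * (2 * (2 * (2 * (2 * (2 * (2 * tower_moves(1) + 1) + 1) + 1) + 1) + 1) + 1) + 1) + 1) + 1) + 1
Now compute bottom-up:
tower_moves(1) = 1
tower_moves(2) = 2 * 1 + 1 = 3
tower_moves(3) = 2 * 3 + 1 = 7
tower_moves(4) = 2 * 7 + 1 = 15
tower_moves(5) = 2 * 15 + 1 = 31
tower_moves(6) = 2 * 31 + 1 = 63
tower_moves(7) = 2 * 63 + 1 = 127
tower_moves(8) = 2 * 127 + 1 = 255
tower_moves(9) = 2 * 255 + 1 = 511
tower_moves(10) = 2 * 511 + 1 = 1023
tower_moves(11) = 2 * 1023 + 1 = 2047
= 2047


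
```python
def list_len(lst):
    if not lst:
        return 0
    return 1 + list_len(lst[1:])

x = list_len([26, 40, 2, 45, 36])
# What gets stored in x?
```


list_len([26, 40, 2, 45, 36])
= 1 + list_len([40, 2, 45, 36])
= 1 + 1 + list_len([2, 45, 36])
= 1 + 1 + 1 + list_len([45, 36])
= 1 + 1 + 1 + 1 + list_len([36])
= 1 + 1 + 1 + 1 + 1 + list_len([])
= 1 + 1 + 1 + 1 + 1 + 0
= 5


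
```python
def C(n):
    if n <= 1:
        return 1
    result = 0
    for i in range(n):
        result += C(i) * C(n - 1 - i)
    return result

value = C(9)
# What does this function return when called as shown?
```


C(9)
= sum of C(i) * C(9-1-i) for i in 0..8
First compute sub-values bottom-up:
  C(0) = 1, C(1) = 1
  C(2) = 1*1 + 1*1 = 2
  C(3) = 1*2 + 1*1 + 2*1 = 5
  C(4) = 1*5 + 1*2 + 2*1 + 5*1 = 14
  C(5) = 1*14 + 1*5 + 2*2 + 5*1 + 14*1 = 42
  C(6) = 1*42 + 1*14 + 2*5 + 5*2 + 14*1 + 42*1 = 132
  C(7) = 1*132 + 1*42 + 2*14 + 5*5 + 14*2 + 42*1 + 132*1 = 429
  C(8) = 1*429 + 1*132 + 2*42 + 5*14 + 14*5 + 42*2 + 132*1 + 429*1 = 1430
Now C(9):
  C(0)*C(8) = 1*1430 = 1430
  C(1)*C(7) = 1*429 = 429
  C(2)*C(6) = 2*132 = 264
  C(3)*C(5) = 5*42 = 210
  C(4)*C(4) = 14*14 = 196
  C(5)*C(3) = 42*5 = 210
  C(6)*C(2) = 132*2 = 264
  C(7)*C(1) = 429*1 = 429
  C(8)*C(0) = 1430*1 = 1430
= 1430 + 429 + 264 + 210 + 196 + 210 + 264 + 429 + 1430
= 4862


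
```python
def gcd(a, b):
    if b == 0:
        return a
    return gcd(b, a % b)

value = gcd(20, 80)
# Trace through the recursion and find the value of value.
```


gcd(20, 80)
= gcd(80, 20 % 80) = gcd(80, 20)
= gcd(20, 80 % 20) = gcd(20, 0)
b == 0, return a = 20


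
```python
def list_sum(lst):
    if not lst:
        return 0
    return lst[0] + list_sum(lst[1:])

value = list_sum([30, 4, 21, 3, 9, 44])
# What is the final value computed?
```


list_sum([30, 4, 21, 3, 9, 44])
= 30 + list_sum([4, 21, 3, 9, 44])
= 30 + 4 + list_sum([21, 3, 9, 44])
= 30 + 4 + 21 + list_sum([3, 9, 44])
= 30 + 4 + 21 + 3 + list_sum([9, 44])
= 30 + 4 + 21 + 3 + 9 + list_sum([44])
= 30 + 4 + 21 + 3 + 9 + 44 + list_sum([])
= 30 + 4 + 21 + 3 + 9 + 44 + 0
= 111


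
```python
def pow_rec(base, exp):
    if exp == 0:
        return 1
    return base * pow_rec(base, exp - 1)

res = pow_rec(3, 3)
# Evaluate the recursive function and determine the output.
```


pow_rec(3, 3)
= 3 * pow_rec(3, 2)
= 3 * 3 * pow_rec(3, 1)
= 3 * 3 * 3 * pow_rec(3, 0)
= 3 * 3 * 3 * 1
= 27


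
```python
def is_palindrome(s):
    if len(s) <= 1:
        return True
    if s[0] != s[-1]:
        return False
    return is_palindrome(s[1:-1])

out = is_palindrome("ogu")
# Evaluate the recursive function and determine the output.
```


is_palindrome("ogu")
"ogu": s[0]='o' != s[-1]='u' -> False
= False


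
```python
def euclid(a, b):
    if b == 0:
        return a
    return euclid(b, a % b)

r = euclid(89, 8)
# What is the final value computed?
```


euclid(89, 8)
= euclid(8, 89 % 8) = euclid(8, 1)
= euclid(1, 8 % 1) = euclid(1, 0)
b == 0, return a = 1


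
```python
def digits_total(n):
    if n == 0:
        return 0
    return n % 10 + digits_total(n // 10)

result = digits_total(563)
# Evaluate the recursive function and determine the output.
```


digits_total(563)
= 3 + digits_total(56)
= 3 + 6 + digits_total(5)
= 3 + 6 + 5 + digits_total(0)
= 3 + 6 + 5 + 0
= 14


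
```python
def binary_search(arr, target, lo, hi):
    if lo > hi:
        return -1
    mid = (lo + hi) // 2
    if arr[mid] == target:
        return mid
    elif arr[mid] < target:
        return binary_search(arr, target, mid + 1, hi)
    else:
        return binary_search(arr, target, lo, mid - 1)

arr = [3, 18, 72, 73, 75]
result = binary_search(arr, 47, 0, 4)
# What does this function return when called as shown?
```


binary_search(arr, 47, 0, 4)
lo=0, hi=4, mid=2, arr[mid]=72
72 > 47, search left half
lo=0, hi=1, mid=0, arr[mid]=3
3 < 47, search right half
lo=1, hi=1, mid=1, arr[mid]=18
18 < 47, search right half
lo > hi, target not found, return -1
= -1


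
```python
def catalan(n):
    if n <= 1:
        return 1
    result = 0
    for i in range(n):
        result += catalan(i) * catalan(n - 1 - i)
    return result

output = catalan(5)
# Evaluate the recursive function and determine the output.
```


catalan(5)
= sum of catalan(i) * catalan(5-1-i) for i in 0..4
First compute sub-values bottom-up:
  catalan(0) = 1, catalan(1) = 1
  catalan(2) = 1*1 + 1*1 = 2
  catalan(3) = 1*2 + 1*1 + 2*1 = 5
  catalan(4) = 1*5 + 1*2 + 2*1 + 5*1 = 14
Now catalan(5):
  catalan(0)*catalan(4) = 1*14 = 14
  catalan(1)*catalan(3) = 1*5 = 5
  catalan(2)*catalan(2) = 2*2 = 4
  catalan(3)*catalan(1) = 5*1 = 5
  catalan(4)*catalan(0) = 14*1 = 14
= 14 + 5 + 4 + 5 + 14
= 42


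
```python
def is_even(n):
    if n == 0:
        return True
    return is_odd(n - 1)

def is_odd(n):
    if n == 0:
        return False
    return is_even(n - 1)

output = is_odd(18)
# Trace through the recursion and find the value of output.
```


is_odd(18)
= is_even(17)
= is_odd(16)
= is_even(15)
= is_odd(14)
= is_even(13)
= is_odd(12)
= is_even(11)
= is_odd(10)
= is_even(9)
= is_odd(8)
= is_even(7)
= is_odd(6)
= is_even(5)
= is_odd(4)
= is_even(3)
= is_odd(2)
= is_even(1)
= is_odd(0)
n == 0: return False
= False


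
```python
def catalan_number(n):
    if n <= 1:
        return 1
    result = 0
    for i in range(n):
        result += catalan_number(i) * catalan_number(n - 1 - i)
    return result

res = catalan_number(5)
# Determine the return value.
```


catalan_number(5)
= sum of catalan_number(i) * catalan_number(5-1-i) for i in 0..4
First compute sub-values bottom-up:
  catalan_number(0) = 1, catalan_number(1) = 1
  catalan_number(2) = 1*1 + 1*1 = 2
  catalan_number(3) = 1*2 + 1*1 + 2*1 = 5
  catalan_number(4) = 1*5 + 1*2 + 2*1 + 5*1 = 14
Now catalan_number(5):
  catalan_number(0)*catalan_number(4) = 1*14 = 14
  catalan_number(1)*catalan_number(3) = 1*5 = 5
  catalan_number(2)*catalan_number(2) = 2*2 = 4
  catalan_number(3)*catalan_number(1) = 5*1 = 5
  catalan_number(4)*catalan_number(0) = 14*1 = 14
= 14 + 5 + 4 + 5 + 14
= 42


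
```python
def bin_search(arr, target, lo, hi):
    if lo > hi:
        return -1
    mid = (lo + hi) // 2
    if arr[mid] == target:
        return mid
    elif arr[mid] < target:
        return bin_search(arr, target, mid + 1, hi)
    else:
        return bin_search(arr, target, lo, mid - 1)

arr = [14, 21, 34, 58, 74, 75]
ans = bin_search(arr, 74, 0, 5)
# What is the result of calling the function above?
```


bin_search(arr, 74, 0, 5)
lo=0, hi=5, mid=2, arr[mid]=34
34 < 74, search right half
lo=3, hi=5, mid=4, arr[mid]=74
arr[4] == 74, found at index 4
= 4


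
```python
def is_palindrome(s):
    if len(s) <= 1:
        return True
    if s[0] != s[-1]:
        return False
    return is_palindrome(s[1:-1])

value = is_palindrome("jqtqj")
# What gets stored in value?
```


is_palindrome("jqtqj")
"jqtqj": s[0]='j' == s[-1]='j' -> is_palindrome("qtq")
"qtq": s[0]='q' == s[-1]='q' -> is_palindrome("t")
"t": len <= 1 -> True
= True


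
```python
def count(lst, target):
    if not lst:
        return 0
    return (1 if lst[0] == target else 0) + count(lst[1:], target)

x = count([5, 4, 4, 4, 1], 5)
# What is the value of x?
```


count([5, 4, 4, 4, 1], 5)
lst[0]=5 == 5: 1 + count([4, 4, 4, 1], 5)
lst[0]=4 != 5: 0 + count([4, 4, 1], 5)
lst[0]=4 != 5: 0 + count([4, 1], 5)
lst[0]=4 != 5: 0 + count([1], 5)
lst[0]=1 != 5: 0 + count([], 5)
= 1


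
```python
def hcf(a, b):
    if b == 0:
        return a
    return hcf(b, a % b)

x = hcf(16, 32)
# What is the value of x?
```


hcf(16, 32)
= hcf(32, 16 % 32) = hcf(32, 16)
= hcf(16, 32 % 16) = hcf(16, 0)
b == 0, return a = 16


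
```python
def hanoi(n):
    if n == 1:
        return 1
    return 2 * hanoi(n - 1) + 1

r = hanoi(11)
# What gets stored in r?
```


hanoi(11)
= 2 * hanoi(10) + 1
= 2 * (2 * hanoi(9) + 1) + 1
= 2 * (2 * (2 * hanoi(8) + 1) + 1) + 1
= 2 * (2 * (2 * (2 * hanoi(7) + 1) + 1) + 1) + 1
= 2 * (2 * (2 * (2 * (2 * hanoi(6) + 1) + 1) + 1) + 1) + 1
= 2 * (2 * (2 * (2 * (2 * (2 * hanoi(5) + 1) + 1) + 1) + 1) + 1) + 1
= 2 * (2 * (2 * (2 * (2 * (2 * (2 * hanoi(4) + 1) + 1) + 1) + 1) + 1) + 1) + 1
= 2 * (2 * (2 * (2 * (2 * (2 * (2 * (2 * hanoi(3) + 1) + 1) + 1) + 1) + 1) + 1) + 1) + 1
= 2 * (2 * (2 * (2 * (2 * (2 * (2 * (2 * (2 * hanoi(2) + 1) + 1) + 1) + 1) + 1) + 1) + 1) + 1) + 1
= 2 * (2 * (2 * (2 * (2 * (2 * (2 * (2 * (2 * (2 * hanoi(1) + 1) + 1) + 1) + 1) + 1) + 1) + 1) + 1) + 1) + 1
Now compute bottom-up:
hanoi(1) = 1
hanoi(2) = 2 * 1 + 1 = 3
hanoi(3) = 2 * 3 + 1 = 7
hanoi(4) = 2 * 7 + 1 = 15
hanoi(5) = 2 * 15 + 1 = 31
hanoi(6) = 2 * 31 + 1 = 63
hanoi(7) = 2 * 63 + 1 = 127
hanoi(8) = 2 * 127 + 1 = 255
hanoi(9) = 2 * 255 + 1 = 511
hanoi(10) = 2 * 511 + 1 = 1023
hanoi(11) = 2 * 1023 + 1 = 2047
= 2047


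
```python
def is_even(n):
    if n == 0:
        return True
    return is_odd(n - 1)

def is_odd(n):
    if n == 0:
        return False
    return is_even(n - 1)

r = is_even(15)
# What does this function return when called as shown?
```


is_even(15)
= is_odd(14)
= is_even(13)
= is_odd(12)
= is_even(11)
= is_odd(10)
= is_even(9)
= is_odd(8)
= is_even(7)
= is_odd(6)
= is_even(5)
= is_odd(4)
= is_even(3)
= is_odd(2)
= is_even(1)
= is_odd(0)
n == 0: return False
= False


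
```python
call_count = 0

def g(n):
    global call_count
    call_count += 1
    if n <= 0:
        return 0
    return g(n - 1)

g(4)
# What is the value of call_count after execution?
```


g(4) calls g(3) calls ... calls g(0)
Total calls: 4 + 1 (for base case) = 5


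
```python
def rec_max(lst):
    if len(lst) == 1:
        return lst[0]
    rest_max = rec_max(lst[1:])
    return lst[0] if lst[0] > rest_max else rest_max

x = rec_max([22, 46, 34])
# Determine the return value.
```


rec_max([22, 46, 34])
= compare 22 with rec_max([46, 34])
= compare 46 with rec_max([34])
Base: rec_max([34]) = 34
compare 46 with 34: max = 46
compare 22 with 46: max = 46
= 46


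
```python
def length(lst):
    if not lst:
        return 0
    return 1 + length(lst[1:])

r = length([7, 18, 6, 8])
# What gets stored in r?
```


length([7, 18, 6, 8])
= 1 + length([18, 6, 8])
= 1 + 1 + length([6, 8])
= 1 + 1 + 1 + length([8])
= 1 + 1 + 1 + 1 + length([])
= 1 + 1 + 1 + 1 + 0
= 4


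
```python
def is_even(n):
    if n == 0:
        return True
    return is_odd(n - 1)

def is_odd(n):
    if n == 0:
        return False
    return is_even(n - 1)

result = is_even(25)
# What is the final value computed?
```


is_even(25)
= is_odd(24)
= is_even(23)
= is_odd(22)
= is_even(21)
= is_odd(20)
= is_even(19)
= is_odd(18)
= is_even(17)
= is_odd(16)
= is_even(15)
= is_odd(14)
= is_even(13)
= is_odd(12)
= is_even(11)
= is_odd(10)
= is_even(9)
= is_odd(8)
= is_even(7)
= is_odd(6)
= is_even(5)
= is_odd(4)
= is_even(3)
= is_odd(2)
= is_even(1)
= is_odd(0)
n == 0: return False
= False


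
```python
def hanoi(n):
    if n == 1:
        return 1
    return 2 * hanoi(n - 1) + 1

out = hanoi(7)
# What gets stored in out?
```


hanoi(7)
= 2 * hanoi(6) + 1
= 2 * (2 * hanoi(5) + 1) + 1
= 2 * (2 * (2 * hanoi(4) + 1) + 1) + 1
= 2 * (2 * (2 * (2 * hanoi(3) + 1) + 1) + 1) + 1
= 2 * (2 * (2 * (2 * (2 * hanoi(2) + 1) + 1) + 1) + 1) + 1
= 2 * (2 * (2 * (2 * (2 * (2 * hanoi(1) + 1) + 1) + 1) + 1) + 1) + 1
Now compute bottom-up:
hanoi(1) = 1
hanoi(2) = 2 * 1 + 1 = 3
hanoi(3) = 2 * 3 + 1 = 7
hanoi(4) = 2 * 7 + 1 = 15
hanoi(5) = 2 * 15 + 1 = 31
hanoi(6) = 2 * 31 + 1 = 63
hanoi(7) = 2 * 63 + 1 = 127
= 127


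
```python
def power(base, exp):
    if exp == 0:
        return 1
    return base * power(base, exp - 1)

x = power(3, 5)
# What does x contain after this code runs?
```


power(3, 5)
= 3 * power(3, 4)
= 3 * 3 * power(3, 3)
= 3 * 3 * 3 * power(3, 2)
= 3 * 3 * 3 * 3 * power(3, 1)
= 3 * 3 * 3 * 3 * 3 * power(3, 0)
= 3 * 3 * 3 * 3 * 3 * 1
= 243


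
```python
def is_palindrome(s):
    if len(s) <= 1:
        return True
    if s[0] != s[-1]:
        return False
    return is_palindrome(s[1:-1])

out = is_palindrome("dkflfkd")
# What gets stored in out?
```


is_palindrome("dkflfkd")
"dkflfkd": s[0]='d' == s[-1]='d' -> is_palindrome("kflfk")
"kflfk": s[0]='k' == s[-1]='k' -> is_palindrome("flf")
"flf": s[0]='f' == s[-1]='f' -> is_palindrome("l")
"l": len <= 1 -> True
= True


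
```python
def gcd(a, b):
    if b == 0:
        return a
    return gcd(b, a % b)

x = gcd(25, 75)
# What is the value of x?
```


gcd(25, 75)
= gcd(75, 25 % 75) = gcd(75, 25)
= gcd(25, 75 % 25) = gcd(25, 0)
b == 0, return a = 25


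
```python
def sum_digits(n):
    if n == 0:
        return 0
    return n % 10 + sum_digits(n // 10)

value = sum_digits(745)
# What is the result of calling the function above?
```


sum_digits(745)
= 5 + sum_digits(74)
= 5 + 4 + sum_digits(7)
= 5 + 4 + 7 + sum_digits(0)
= 5 + 4 + 7 + 0
= 16


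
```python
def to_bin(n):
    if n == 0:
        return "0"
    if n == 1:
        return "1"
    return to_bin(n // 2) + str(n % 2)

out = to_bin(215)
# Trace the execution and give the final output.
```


to_bin(215)
= to_bin(107) + "1"
= to_bin(53) + "1" + "1"
= to_bin(26) + "1" + "1" + "1"
= to_bin(13) + "0" + "1" + "1" + "1"
= to_bin(6) + "1" + "0" + "1" + "1" + "1"
= to_bin(3) + "0" + "1" + "0" + "1" + "1" + "1"
= to_bin(1) + "1" + "0" + "1" + "0" + "1" + "1" + "1"
= "1" + "1" + "0" + "1" + "0" + "1" + "1" + "1"
= "11010111"


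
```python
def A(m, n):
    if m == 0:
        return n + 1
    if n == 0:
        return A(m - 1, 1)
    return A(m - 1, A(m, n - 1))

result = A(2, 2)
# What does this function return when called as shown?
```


A(2, 2)
= A(1, A(2, 1))
First compute A(2, 1) = 5
= A(1, 5)
= 7


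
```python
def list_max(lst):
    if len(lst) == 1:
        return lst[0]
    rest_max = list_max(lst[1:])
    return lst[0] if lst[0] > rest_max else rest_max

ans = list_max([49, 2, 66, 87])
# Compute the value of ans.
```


list_max([49, 2, 66, 87])
= compare 49 with list_max([2, 66, 87])
= compare 2 with list_max([66, 87])
= compare 66 with list_max([87])
Base: list_max([87]) = 87
compare 66 with 87: max = 87
compare 2 with 87: max = 87
compare 49 with 87: max = 87
= 87


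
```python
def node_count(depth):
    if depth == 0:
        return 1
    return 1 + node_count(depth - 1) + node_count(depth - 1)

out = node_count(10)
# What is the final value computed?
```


node_count(10)
= 1 + node_count(9) + node_count(9)
= 1 + 2 * node_count(9)
node_count(k) = 2^(k+1) - 1
node_count(0) = 1
node_count(1) = 3
node_count(2) = 7
node_count(3) = 15
node_count(4) = 31
node_count(10) = 2^11 - 1 = 2047


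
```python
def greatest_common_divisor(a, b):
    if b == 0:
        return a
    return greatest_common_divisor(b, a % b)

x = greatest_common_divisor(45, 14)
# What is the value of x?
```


greatest_common_divisor(45, 14)
= greatest_common_divisor(14, 45 % 14) = greatest_common_divisor(14, 3)
= greatest_common_divisor(3, 14 % 3) = greatest_common_divisor(3, 2)
= greatest_common_divisor(2, 3 % 2) = greatest_common_divisor(2, 1)
= greatest_common_divisor(1, 2 % 1) = greatest_common_divisor(1, 0)
b == 0, return a = 1


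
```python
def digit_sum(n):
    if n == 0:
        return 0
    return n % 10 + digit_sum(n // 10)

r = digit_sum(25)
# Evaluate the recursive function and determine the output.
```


digit_sum(25)
= 5 + digit_sum(2)
= 5 + 2 + digit_sum(0)
= 5 + 2 + 0
= 7


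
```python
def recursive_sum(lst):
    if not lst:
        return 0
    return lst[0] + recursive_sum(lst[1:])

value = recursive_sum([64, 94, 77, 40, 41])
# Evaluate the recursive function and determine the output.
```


recursive_sum([64, 94, 77, 40, 41])
= 64 + recursive_sum([94, 77, 40, 41])
= 64 + 94 + recursive_sum([77, 40, 41])
= 64 + 94 + 77 + recursive_sum([40, 41])
= 64 + 94 + 77 + 40 + recursive_sum([41])
= 64 + 94 + 77 + 40 + 41 + recursive_sum([])
= 64 + 94 + 77 + 40 + 41 + 0
= 316


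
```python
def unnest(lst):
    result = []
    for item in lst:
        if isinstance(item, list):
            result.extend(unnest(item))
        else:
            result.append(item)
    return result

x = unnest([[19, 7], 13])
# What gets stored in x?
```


unnest([[19, 7], 13])
Processing each element:
  [19, 7] is a list -> unnest recursively -> [19, 7]
  13 is not a list -> append 13
= [19, 7, 13]


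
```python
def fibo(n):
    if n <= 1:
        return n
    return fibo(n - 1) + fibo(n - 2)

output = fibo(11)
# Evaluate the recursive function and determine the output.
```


fibo(11)
= fibo(10) + fibo(9)
= (fibo(9) + fibo(8)) + fibo(9)
Computing bottom-up: fibo(0)=0, fibo(1)=1, fibo(2)=1, fibo(3)=2, fibo(4)=3, fibo(5)=5, fibo(6)=8, fibo(7)=13, fibo(8)=21, fibo(9)=34, fibo(10)=55, fibo(11)=89
= 89


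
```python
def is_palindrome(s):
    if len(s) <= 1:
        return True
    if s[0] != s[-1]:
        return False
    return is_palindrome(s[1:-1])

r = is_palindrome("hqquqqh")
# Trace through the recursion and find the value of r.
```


is_palindrome("hqquqqh")
"hqquqqh": s[0]='h' == s[-1]='h' -> is_palindrome("qquqq")
"qquqq": s[0]='q' == s[-1]='q' -> is_palindrome("quq")
"quq": s[0]='q' == s[-1]='q' -> is_palindrome("u")
"u": len <= 1 -> True
= True


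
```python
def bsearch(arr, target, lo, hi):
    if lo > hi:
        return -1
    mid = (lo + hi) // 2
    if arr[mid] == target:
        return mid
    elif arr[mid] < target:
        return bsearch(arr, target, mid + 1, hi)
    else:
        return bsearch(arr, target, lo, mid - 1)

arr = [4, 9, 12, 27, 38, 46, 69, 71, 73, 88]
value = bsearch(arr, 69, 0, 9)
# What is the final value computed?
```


bsearch(arr, 69, 0, 9)
lo=0, hi=9, mid=4, arr[mid]=38
38 < 69, search right half
lo=5, hi=9, mid=7, arr[mid]=71
71 > 69, search left half
lo=5, hi=6, mid=5, arr[mid]=46
46 < 69, search right half
lo=6, hi=6, mid=6, arr[mid]=69
arr[6] == 69, found at index 6
= 6


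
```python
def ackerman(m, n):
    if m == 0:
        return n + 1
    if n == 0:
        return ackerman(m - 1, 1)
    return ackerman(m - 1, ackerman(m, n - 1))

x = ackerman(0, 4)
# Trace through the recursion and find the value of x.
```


ackerman(0, 4)
m == 0: return 4 + 1 = 5
= 5


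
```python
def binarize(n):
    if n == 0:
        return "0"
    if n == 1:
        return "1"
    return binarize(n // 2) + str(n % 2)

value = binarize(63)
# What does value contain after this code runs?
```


binarize(63)
= binarize(31) + "1"
= binarize(15) + "1" + "1"
= binarize(7) + "1" + "1" + "1"
= binarize(3) + "1" + "1" + "1" + "1"
= binarize(1) + "1" + "1" + "1" + "1" + "1"
= "1" + "1" + "1" + "1" + "1" + "1"
= "111111"


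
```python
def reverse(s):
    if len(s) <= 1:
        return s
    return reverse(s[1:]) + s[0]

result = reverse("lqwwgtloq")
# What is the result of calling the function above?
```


reverse("lqwwgtloq")
= reverse("qwwgtloq") + "l"
= reverse("wwgtloq") + "q" + "l"
= reverse("wgtloq") + "w" + "q" + "l"
= reverse("gtloq") + "w" + "w" + "q" + "l"
= reverse("tloq") + "g" + "w" + "w" + "q" + "l"
= reverse("loq") + "t" + "g" + "w" + "w" + "q" + "l"
= reverse("oq") + "l" + "t" + "g" + "w" + "w" + "q" + "l"
= reverse("q") + "o" + "l" + "t" + "g" + "w" + "w" + "q" + "l"
= "q" + "o" + "l" + "t" + "g" + "w" + "w" + "q" + "l"
= "qoltgwwql"


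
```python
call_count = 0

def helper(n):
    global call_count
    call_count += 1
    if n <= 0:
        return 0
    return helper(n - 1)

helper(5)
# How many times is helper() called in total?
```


helper(5) calls helper(4) calls ... calls helper(0)
Total calls: 5 + 1 (for base case) = 6


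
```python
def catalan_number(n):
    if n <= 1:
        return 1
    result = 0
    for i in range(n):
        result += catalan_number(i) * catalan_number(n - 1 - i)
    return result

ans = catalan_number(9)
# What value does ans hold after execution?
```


catalan_number(9)
= sum of catalan_number(i) * catalan_number(9-1-i) for i in 0..8
First compute sub-values bottom-up:
  catalan_number(0) = 1, catalan_number(1) = 1
  catalan_number(2) = 1*1 + 1*1 = 2
  catalan_number(3) = 1*2 + 1*1 + 2*1 = 5
  catalan_number(4) = 1*5 + 1*2 + 2*1 + 5*1 = 14
  catalan_number(5) = 1*14 + 1*5 + 2*2 + 5*1 + 14*1 = 42
  catalan_number(6) = 1*42 + 1*14 + 2*5 + 5*2 + 14*1 + 42*1 = 132
  catalan_number(7) = 1*132 + 1*42 + 2*14 + 5*5 + 14*2 + 42*1 + 132*1 = 429
  catalan_number(8) = 1*429 + 1*132 + 2*42 + 5*14 + 14*5 + 42*2 + 132*1 + 429*1 = 1430
Now catalan_number(9):
  catalan_number(0)*catalan_number(8) = 1*1430 = 1430
  catalan_number(1)*catalan_number(7) = 1*429 = 429
  catalan_number(2)*catalan_number(6) = 2*132 = 264
  catalan_number(3)*catalan_number(5) = 5*42 = 210
  catalan_number(4)*catalan_number(4) = 14*14 = 196
  catalan_number(5)*catalan_number(3) = 42*5 = 210
  catalan_number(6)*catalan_number(2) = 132*2 = 264
  catalan_number(7)*catalan_number(1) = 429*1 = 429
  catalan_number(8)*catalan_number(0) = 1430*1 = 1430
= 1430 + 429 + 264 + 210 + 196 + 210 + 264 + 429 + 1430
= 4862


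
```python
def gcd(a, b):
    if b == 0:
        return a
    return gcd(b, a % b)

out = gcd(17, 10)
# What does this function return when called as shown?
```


gcd(17, 10)
= gcd(10, 17 % 10) = gcd(10, 7)
= gcd(7, 10 % 7) = gcd(7, 3)
= gcd(3, 7 % 3) = gcd(3, 1)
= gcd(1, 3 % 1) = gcd(1, 0)
b == 0, return a = 1


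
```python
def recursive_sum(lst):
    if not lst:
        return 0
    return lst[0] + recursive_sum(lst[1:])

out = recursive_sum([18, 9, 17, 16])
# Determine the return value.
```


recursive_sum([18, 9, 17, 16])
= 18 + recursive_sum([9, 17, 16])
= 18 + 9 + recursive_sum([17, 16])
= 18 + 9 + 17 + recursive_sum([16])
= 18 + 9 + 17 + 16 + recursive_sum([])
= 18 + 9 + 17 + 16 + 0
= 60


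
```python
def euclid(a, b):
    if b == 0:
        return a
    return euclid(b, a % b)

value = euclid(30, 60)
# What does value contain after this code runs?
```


euclid(30, 60)
= euclid(60, 30 % 60) = euclid(60, 30)
= euclid(30, 60 % 30) = euclid(30, 0)
b == 0, return a = 30


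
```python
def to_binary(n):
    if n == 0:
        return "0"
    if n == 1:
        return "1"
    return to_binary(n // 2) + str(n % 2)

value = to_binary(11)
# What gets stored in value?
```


to_binary(11)
= to_binary(5) + "1"
= to_binary(2) + "1" + "1"
= to_binary(1) + "0" + "1" + "1"
= "1" + "0" + "1" + "1"
= "1011"


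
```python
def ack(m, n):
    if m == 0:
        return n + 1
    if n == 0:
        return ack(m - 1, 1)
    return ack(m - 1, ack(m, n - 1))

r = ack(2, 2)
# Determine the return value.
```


ack(2, 2)
= ack(1, ack(2, 1))
First compute ack(2, 1) = 5
= ack(1, 5)
= 7


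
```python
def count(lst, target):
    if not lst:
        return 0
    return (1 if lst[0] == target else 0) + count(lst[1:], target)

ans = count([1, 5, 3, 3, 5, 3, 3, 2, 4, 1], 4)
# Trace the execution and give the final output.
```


count([1, 5, 3, 3, 5, 3, 3, 2, 4, 1], 4)
lst[0]=1 != 4: 0 + count([5, 3, 3, 5, 3, 3, 2, 4, 1], 4)
lst[0]=5 != 4: 0 + count([3, 3, 5, 3, 3, 2, 4, 1], 4)
lst[0]=3 != 4: 0 + count([3, 5, 3, 3, 2, 4, 1], 4)
lst[0]=3 != 4: 0 + count([5, 3, 3, 2, 4, 1], 4)
lst[0]=5 != 4: 0 + count([3, 3, 2, 4, 1], 4)
lst[0]=3 != 4: 0 + count([3, 2, 4, 1], 4)
lst[0]=3 != 4: 0 + count([2, 4, 1], 4)
lst[0]=2 != 4: 0 + count([4, 1], 4)
lst[0]=4 == 4: 1 + count([1], 4)
lst[0]=1 != 4: 0 + count([], 4)
= 1


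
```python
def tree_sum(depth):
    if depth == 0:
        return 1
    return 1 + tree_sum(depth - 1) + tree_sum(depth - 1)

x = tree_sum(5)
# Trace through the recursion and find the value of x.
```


tree_sum(5)
= 1 + tree_sum(4) + tree_sum(4)
= 1 + 2 * tree_sum(4)
tree_sum(k) = 2^(k+1) - 1
tree_sum(0) = 1
tree_sum(1) = 3
tree_sum(2) = 7
tree_sum(3) = 15
tree_sum(4) = 31
tree_sum(5) = 2^6 - 1 = 63


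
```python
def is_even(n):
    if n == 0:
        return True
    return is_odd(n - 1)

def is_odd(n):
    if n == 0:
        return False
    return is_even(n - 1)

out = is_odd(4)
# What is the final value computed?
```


is_odd(4)
= is_even(3)
= is_odd(2)
= is_even(1)
= is_odd(0)
n == 0: return False
= False


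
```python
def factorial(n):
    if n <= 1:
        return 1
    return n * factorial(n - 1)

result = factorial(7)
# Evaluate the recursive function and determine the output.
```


factorial(7)
= 7 * factorial(6)
= 7 * 6 * factorial(5)
= 7 * 6 * 5 * factorial(4)
= 7 * 6 * 5 * 4 * factorial(3)
= 7 * 6 * 5 * 4 * 3 * factorial(2)
= 7 * 6 * 5 * 4 * 3 * 2 * factorial(1)
= 7 * 6 * 5 * 4 * 3 * 2 * 1
= 5040


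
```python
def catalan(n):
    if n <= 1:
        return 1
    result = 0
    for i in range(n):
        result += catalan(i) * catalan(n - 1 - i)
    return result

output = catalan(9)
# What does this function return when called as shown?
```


catalan(9)
= sum of catalan(i) * catalan(9-1-i) for i in 0..8
First compute sub-values bottom-up:
  catalan(0) = 1, catalan(1) = 1
  catalan(2) = 1*1 + 1*1 = 2
  catalan(3) = 1*2 + 1*1 + 2*1 = 5
  catalan(4) = 1*5 + 1*2 + 2*1 + 5*1 = 14
  catalan(5) = 1*14 + 1*5 + 2*2 + 5*1 + 14*1 = 42
  catalan(6) = 1*42 + 1*14 + 2*5 + 5*2 + 14*1 + 42*1 = 132
  catalan(7) = 1*132 + 1*42 + 2*14 + 5*5 + 14*2 + 42*1 + 132*1 = 429
  catalan(8) = 1*429 + 1*132 + 2*42 + 5*14 + 14*5 + 42*2 + 132*1 + 429*1 = 1430
Now catalan(9):
  catalan(0)*catalan(8) = 1*1430 = 1430
  catalan(1)*catalan(7) = 1*429 = 429
  catalan(2)*catalan(6) = 2*132 = 264
  catalan(3)*catalan(5) = 5*42 = 210
  catalan(4)*catalan(4) = 14*14 = 196
  catalan(5)*catalan(3) = 42*5 = 210
  catalan(6)*catalan(2) = 132*2 = 264
  catalan(7)*catalan(1) = 429*1 = 429
  catalan(8)*catalan(0) = 1430*1 = 1430
= 1430 + 429 + 264 + 210 + 196 + 210 + 264 + 429 + 1430
= 4862


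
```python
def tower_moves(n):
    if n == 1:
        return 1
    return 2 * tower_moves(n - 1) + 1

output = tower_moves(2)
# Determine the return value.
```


tower_moves(2)
= 2 * tower_moves(1) + 1
Now compute bottom-up:
tower_moves(1) = 1
tower_moves(2) = 2 * 1 + 1 = 3
= 3


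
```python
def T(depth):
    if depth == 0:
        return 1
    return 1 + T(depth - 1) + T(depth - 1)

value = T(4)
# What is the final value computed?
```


T(4)
= 1 + T(3) + T(3)
= 1 + 2 * T(3)
T(k) = 2^(k+1) - 1
T(0) = 1
T(1) = 3
T(2) = 7
T(3) = 15
T(4) = 31
T(4) = 2^5 - 1 = 31


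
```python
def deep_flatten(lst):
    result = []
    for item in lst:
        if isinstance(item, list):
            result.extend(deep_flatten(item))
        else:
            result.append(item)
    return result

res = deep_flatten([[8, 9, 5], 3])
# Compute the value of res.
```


deep_flatten([[8, 9, 5], 3])
Processing each element:
  [8, 9, 5] is a list -> deep_flatten recursively -> [8, 9, 5]
  3 is not a list -> append 3
= [8, 9, 5, 3]


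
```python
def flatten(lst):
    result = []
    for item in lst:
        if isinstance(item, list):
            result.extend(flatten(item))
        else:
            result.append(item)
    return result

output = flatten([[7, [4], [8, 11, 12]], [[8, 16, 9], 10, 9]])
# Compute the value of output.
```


flatten([[7, [4], [8, 11, 12]], [[8, 16, 9], 10, 9]])
Processing each element:
  [7, [4], [8, 11, 12]] is a list -> flatten recursively -> [7, 4, 8, 11, 12]
  [[8, 16, 9], 10, 9] is a list -> flatten recursively -> [8, 16, 9, 10, 9]
= [7, 4, 8, 11, 12, 8, 16, 9, 10, 9]


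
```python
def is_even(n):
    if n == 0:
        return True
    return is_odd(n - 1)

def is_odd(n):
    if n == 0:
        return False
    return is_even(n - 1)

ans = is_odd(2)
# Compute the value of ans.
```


is_odd(2)
= is_even(1)
= is_odd(0)
n == 0: return False
= False


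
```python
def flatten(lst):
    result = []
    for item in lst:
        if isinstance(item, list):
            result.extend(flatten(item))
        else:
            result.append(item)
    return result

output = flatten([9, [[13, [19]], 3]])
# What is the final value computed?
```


flatten([9, [[13, [19]], 3]])
Processing each element:
  9 is not a list -> append 9
  [[13, [19]], 3] is a list -> flatten recursively -> [13, 19, 3]
= [9, 13, 19, 3]


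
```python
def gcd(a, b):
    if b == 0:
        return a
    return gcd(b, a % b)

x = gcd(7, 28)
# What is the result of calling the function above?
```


gcd(7, 28)
= gcd(28, 7 % 28) = gcd(28, 7)
= gcd(7, 28 % 7) = gcd(7, 0)
b == 0, return a = 7


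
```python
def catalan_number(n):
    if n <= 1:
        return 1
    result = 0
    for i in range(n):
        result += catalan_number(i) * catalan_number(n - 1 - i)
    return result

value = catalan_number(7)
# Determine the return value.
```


catalan_number(7)
= sum of catalan_number(i) * catalan_number(7-1-i) for i in 0..6
First compute sub-values bottom-up:
  catalan_number(0) = 1, catalan_number(1) = 1
  catalan_number(2) = 1*1 + 1*1 = 2
  catalan_number(3) = 1*2 + 1*1 + 2*1 = 5
  catalan_number(4) = 1*5 + 1*2 + 2*1 + 5*1 = 14
  catalan_number(5) = 1*14 + 1*5 + 2*2 + 5*1 + 14*1 = 42
  catalan_number(6) = 1*42 + 1*14 + 2*5 + 5*2 + 14*1 + 42*1 = 132
Now catalan_number(7):
  catalan_number(0)*catalan_number(6) = 1*132 = 132
  catalan_number(1)*catalan_number(5) = 1*42 = 42
  catalan_number(2)*catalan_number(4) = 2*14 = 28
  catalan_number(3)*catalan_number(3) = 5*5 = 25
  catalan_number(4)*catalan_number(2) = 14*2 = 28
  catalan_number(5)*catalan_number(1) = 42*1 = 42
  catalan_number(6)*catalan_number(0) = 132*1 = 132
= 132 + 42 + 28 + 25 + 28 + 42 + 132
= 429


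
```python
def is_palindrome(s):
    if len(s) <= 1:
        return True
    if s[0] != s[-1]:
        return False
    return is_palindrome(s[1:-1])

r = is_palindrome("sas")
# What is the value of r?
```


is_palindrome("sas")
"sas": s[0]='s' == s[-1]='s' -> is_palindrome("a")
"a": len <= 1 -> True
= True


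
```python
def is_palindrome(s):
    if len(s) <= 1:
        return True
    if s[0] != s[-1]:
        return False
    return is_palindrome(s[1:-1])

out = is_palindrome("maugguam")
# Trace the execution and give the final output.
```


is_palindrome("maugguam")
"maugguam": s[0]='m' == s[-1]='m' -> is_palindrome("auggua")
"auggua": s[0]='a' == s[-1]='a' -> is_palindrome("uggu")
"uggu": s[0]='u' == s[-1]='u' -> is_palindrome("gg")
"gg": s[0]='g' == s[-1]='g' -> is_palindrome("")
"": len <= 1 -> True
= True


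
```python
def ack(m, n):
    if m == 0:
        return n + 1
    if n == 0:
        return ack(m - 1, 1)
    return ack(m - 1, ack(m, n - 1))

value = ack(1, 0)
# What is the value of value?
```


ack(1, 0)
n == 0: return ack(0, 1)
= ack(0, 1) = 2
= 2


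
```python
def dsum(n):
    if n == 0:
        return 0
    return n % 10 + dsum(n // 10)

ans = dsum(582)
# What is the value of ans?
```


dsum(582)
= 2 + dsum(58)
= 2 + 8 + dsum(5)
= 2 + 8 + 5 + dsum(0)
= 2 + 8 + 5 + 0
= 15


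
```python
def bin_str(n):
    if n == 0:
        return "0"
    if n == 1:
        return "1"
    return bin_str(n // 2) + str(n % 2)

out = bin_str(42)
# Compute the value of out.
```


bin_str(42)
= bin_str(21) + "0"
= bin_str(10) + "1" + "0"
= bin_str(5) + "0" + "1" + "0"
= bin_str(2) + "1" + "0" + "1" + "0"
= bin_str(1) + "0" + "1" + "0" + "1" + "0"
= "1" + "0" + "1" + "0" + "1" + "0"
= "101010"


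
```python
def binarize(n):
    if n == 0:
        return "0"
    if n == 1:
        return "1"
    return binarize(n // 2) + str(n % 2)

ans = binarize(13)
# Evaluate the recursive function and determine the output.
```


binarize(13)
= binarize(6) + "1"
= binarize(3) + "0" + "1"
= binarize(1) + "1" + "0" + "1"
= "1" + "1" + "0" + "1"
= "1101"


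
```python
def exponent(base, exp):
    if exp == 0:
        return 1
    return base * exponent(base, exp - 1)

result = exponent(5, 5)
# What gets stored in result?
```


exponent(5, 5)
= 5 * exponent(5, 4)
= 5 * 5 * exponent(5, 3)
= 5 * 5 * 5 * exponent(5, 2)
= 5 * 5 * 5 * 5 * exponent(5, 1)
= 5 * 5 * 5 * 5 * 5 * exponent(5, 0)
= 5 * 5 * 5 * 5 * 5 * 1
= 3125


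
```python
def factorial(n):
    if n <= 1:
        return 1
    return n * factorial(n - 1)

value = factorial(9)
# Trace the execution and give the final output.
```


factorial(9)
= 9 * factorial(8)
= 9 * 8 * factorial(7)
= 9 * 8 * 7 * factorial(6)
= 9 * 8 * 7 * 6 * factorial(5)
= 9 * 8 * 7 * 6 * 5 * factorial(4)
= 9 * 8 * 7 * 6 * 5 * 4 * factorial(3)
= 9 * 8 * 7 * 6 * 5 * 4 * 3 * factorial(2)
= 9 * 8 * 7 * 6 * 5 * 4 * 3 * 2 * factorial(1)
= 9 * 8 * 7 * 6 * 5 * 4 * 3 * 2 * 1
= 362880


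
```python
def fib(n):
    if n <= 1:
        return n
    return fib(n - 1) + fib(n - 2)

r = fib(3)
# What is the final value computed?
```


fib(3)
= fib(2) + fib(1)
Computing bottom-up: fib(0)=0, fib(1)=1, fib(2)=1, fib(3)=2
= 2


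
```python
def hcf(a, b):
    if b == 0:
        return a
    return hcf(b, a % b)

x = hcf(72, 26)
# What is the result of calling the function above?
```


hcf(72, 26)
= hcf(26, 72 % 26) = hcf(26, 20)
= hcf(20, 26 % 20) = hcf(20, 6)
= hcf(6, 20 % 6) = hcf(6, 2)
= hcf(2, 6 % 2) = hcf(2, 0)
b == 0, return a = 2


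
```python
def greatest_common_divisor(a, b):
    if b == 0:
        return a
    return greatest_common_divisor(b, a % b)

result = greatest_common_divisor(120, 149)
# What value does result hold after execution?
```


greatest_common_divisor(120, 149)
= greatest_common_divisor(149, 120 % 149) = greatest_common_divisor(149, 120)
= greatest_common_divisor(120, 149 % 120) = greatest_common_divisor(120, 29)
= greatest_common_divisor(29, 120 % 29) = greatest_common_divisor(29, 4)
= greatest_common_divisor(4, 29 % 4) = greatest_common_divisor(4, 1)
= greatest_common_divisor(1, 4 % 1) = greatest_common_divisor(1, 0)
b == 0, return a = 1


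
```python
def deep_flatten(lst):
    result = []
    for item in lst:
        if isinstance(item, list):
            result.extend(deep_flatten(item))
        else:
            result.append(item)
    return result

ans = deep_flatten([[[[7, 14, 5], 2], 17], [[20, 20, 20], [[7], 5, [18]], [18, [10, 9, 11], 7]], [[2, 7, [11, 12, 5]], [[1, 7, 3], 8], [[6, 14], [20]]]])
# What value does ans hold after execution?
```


deep_flatten([[[[7, 14, 5], 2], 17], [[20, 20, 20], [[7], 5, [18]], [18, [10, 9, 11], 7]], [[2, 7, [11, 12, 5]], [[1, 7, 3], 8], [[6, 14], [20]]]])
Processing each element:
  [[[7, 14, 5], 2], 17] is a list -> deep_flatten recursively -> [7, 14, 5, 2, 17]
  [[20, 20, 20], [[7], 5, [18]], [18, [10, 9, 11], 7]] is a list -> deep_flatten recursively -> [20, 20, 20, 7, 5, 18, 18, 10, 9, 11, 7]
  [[2, 7, [11, 12, 5]], [[1, 7, 3], 8], [[6, 14], [20]]] is a list -> deep_flatten recursively -> [2, 7, 11, 12, 5, 1, 7, 3, 8, 6, 14, 20]
= [7, 14, 5, 2, 17, 20, 20, 20, 7, 5, 18, 18, 10, 9, 11, 7, 2, 7, 11, 12, 5, 1, 7, 3, 8, 6, 14, 20]
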